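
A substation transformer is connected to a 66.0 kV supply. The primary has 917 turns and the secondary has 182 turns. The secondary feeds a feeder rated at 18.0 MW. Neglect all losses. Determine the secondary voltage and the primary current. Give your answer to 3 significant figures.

V_s = V_p × N_s/N_p = 66000 × 182/917 = 13099 V.
I_s = P/V_s = 1.80×10^7/13099 = 1374.1 A.
I_p = I_s × N_s/N_p = 1374.1 × 182/917 = 273 A.

V_s ≈ 13100 V, I_p ≈ 273 A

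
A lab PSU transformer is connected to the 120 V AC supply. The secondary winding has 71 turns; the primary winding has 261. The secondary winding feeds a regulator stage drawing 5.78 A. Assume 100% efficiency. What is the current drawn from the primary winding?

For an ideal transformer I_p N_p = I_s N_s, so I_p = 5.78 × 71/261 = 1.57 A.

I_p ≈ 1.57 A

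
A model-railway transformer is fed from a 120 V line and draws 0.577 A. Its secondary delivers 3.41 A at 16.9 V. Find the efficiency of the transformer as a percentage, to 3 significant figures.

η ≈ 83.2%

P_in = 120 × 0.577 = 69.2400 W.
P_out = 16.9 × 3.41 = 57.6290 W.
η = P_out/P_in = 57.6290/69.2400 = 0.832.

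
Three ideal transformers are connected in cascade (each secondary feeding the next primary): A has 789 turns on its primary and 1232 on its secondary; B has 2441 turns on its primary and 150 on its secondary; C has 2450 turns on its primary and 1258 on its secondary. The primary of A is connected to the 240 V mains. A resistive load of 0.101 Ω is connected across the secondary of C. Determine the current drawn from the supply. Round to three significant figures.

I_supply ≈ 5.77 A

Secondary of A: V = 240.00 × 1232/789 = 374.75 V.
Secondary of B: V = 374.75 × 150/2441 = 23.029 V.
Secondary of C: V = 23.029 × 1258/2450 = 11.825 V.
I_load = 11.825/0.101 = 117.07 A, so P_out = 11.825 × 117.07 = 1384.3 W.
All ideal ⇒ P_in = P_out, so I_supply = 1384.3/240 = 5.77 A.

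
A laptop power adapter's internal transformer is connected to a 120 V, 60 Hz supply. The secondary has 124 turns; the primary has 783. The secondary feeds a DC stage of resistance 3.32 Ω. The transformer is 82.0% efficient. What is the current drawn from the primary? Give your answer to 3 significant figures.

I_p ≈ 1.11 A

V_s = 120 × 124/783 = 19.004 V.
I_s = V_s/R = 19.004/3.32 = 5.7240 A.
P_out = V_s I_s = 19.004 × 5.7240 = 108.78 W.
P_in = P_out/η = 108.78/0.820 = 132.66 W.
I_p = P_in/V_p = 132.66/120 = 1.11 A.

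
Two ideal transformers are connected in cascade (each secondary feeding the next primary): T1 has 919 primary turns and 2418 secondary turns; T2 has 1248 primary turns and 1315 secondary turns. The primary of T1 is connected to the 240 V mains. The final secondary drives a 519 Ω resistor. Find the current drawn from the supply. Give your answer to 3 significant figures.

I_supply ≈ 3.55 A

After T1: V = 240.00 × 2418/919 = 631.47 V.
After T2: V = 631.47 × 1315/1248 = 665.37 V.
I_load = 665.37/519 = 1.2820 A, so P_out = 665.37 × 1.2820 = 853.02 W.
All ideal ⇒ P_in = P_out, so I_supply = 853.02/240 = 3.55 A.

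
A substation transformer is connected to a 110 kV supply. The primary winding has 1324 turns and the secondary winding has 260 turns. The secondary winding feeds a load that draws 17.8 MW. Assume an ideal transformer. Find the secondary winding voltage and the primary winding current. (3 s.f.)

V_s ≈ 21600 V, I_p ≈ 162 A

V_s = V_p × N_s/N_p = 110000 × 260/1324 = 21601 V.
I_s = P/V_s = 1.78×10^7/21601 = 824.03 A.
I_p = I_s × N_s/N_p = 824.03 × 260/1324 = 162 A.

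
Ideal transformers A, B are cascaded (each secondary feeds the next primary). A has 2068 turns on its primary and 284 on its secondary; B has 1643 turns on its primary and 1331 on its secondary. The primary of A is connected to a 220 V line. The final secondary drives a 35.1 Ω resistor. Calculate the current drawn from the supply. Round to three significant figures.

After A: V = 220.00 × 284/2068 = 30.213 V.
After B: V = 30.213 × 1331/1643 = 24.475 V.
I_load = 24.475/35.1 = 0.69731 A, so P_out = 24.475 × 0.69731 = 17.067 W.
All ideal ⇒ P_in = P_out, so I_supply = 17.067/220 = 0.0776 A.

I_supply ≈ 0.0776 A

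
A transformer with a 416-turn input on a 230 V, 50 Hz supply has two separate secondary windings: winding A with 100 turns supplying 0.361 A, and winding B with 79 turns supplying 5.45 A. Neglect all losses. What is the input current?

I_in ≈ 1.12 A

V_A = 230 × 100/416 = 55.288 V; V_B = 230 × 79/416 = 43.678 V.
P_out = V_A I_A + V_B I_B = 55.288×0.361 + 43.678×5.45 = 19.959 + 238.04 = 258.00 W.
Ideal ⇒ P_in = P_out, so I_in = P_out/V_in = 258.00/230 = 1.12 A.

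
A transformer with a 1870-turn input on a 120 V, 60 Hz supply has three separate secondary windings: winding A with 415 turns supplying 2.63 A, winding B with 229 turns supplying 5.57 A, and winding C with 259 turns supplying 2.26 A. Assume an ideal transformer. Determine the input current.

V_A = 120 × 415/1870 = 26.631 V; V_B = 120 × 229/1870 = 14.695 V; V_C = 120 × 259/1870 = 16.620 V.
P_out = V_A I_A + V_B I_B + V_C I_C = 26.631×2.63 + 14.695×5.57 + 16.620×2.26 = 70.040 + 81.852 + 37.562 = 189.45 W.
Ideal ⇒ P_in = P_out, so I_in = P_out/V_in = 189.45/120 = 1.58 A.

I_in ≈ 1.58 A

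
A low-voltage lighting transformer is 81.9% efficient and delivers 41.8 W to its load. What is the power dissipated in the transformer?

P_loss ≈ 9.24 W

P_in = P_out/η = 41.8/0.819 = 51.0379 W.
P_loss = P_in − P_out = 51.0379 − 41.8 = 9.24 W.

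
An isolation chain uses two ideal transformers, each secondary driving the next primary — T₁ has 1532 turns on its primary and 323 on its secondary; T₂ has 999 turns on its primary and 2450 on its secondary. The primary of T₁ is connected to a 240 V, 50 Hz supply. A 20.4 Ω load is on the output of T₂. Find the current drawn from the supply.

I_supply ≈ 3.15 A

Secondary of T₁: V = 240.00 × 323/1532 = 50.601 V.
Secondary of T₂: V = 50.601 × 2450/999 = 124.10 V.
I_load = 124.10/20.4 = 6.0831 A, so P_out = 124.10 × 6.0831 = 754.89 W.
All ideal ⇒ P_in = P_out, so I_supply = 754.89/240 = 3.15 A.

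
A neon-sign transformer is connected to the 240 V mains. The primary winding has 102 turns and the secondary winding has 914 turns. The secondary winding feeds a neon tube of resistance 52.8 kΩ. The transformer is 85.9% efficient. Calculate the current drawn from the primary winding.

V_s = 240 × 914/102 = 2150.6 V.
I_s = V_s/R = 2150.6/52800 = 0.040731 A.
P_out = V_s I_s = 2150.6 × 0.040731 = 87.595 W.
P_in = P_out/η = 87.595/0.859 = 101.97 W.
I_p = P_in/V_p = 101.97/240 = 0.425 A.

I_p ≈ 0.425 A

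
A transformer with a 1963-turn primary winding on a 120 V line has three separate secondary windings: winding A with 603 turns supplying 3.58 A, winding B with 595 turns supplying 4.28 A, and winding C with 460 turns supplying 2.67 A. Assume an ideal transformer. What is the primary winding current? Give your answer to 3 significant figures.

I_p ≈ 3.02 A

V_A = 120 × 603/1963 = 36.862 V; V_B = 120 × 595/1963 = 36.373 V; V_C = 120 × 460/1963 = 28.120 V.
P_out = V_A I_A + V_B I_B + V_C I_C = 36.862×3.58 + 36.373×4.28 + 28.120×2.67 = 131.97 + 155.68 + 75.081 = 362.72 W.
Ideal ⇒ P_in = P_out, so I_p = P_out/V_p = 362.72/120 = 3.02 A.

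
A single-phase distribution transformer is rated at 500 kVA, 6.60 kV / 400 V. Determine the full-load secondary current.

I_s ≈ 1250 A

I_s = S/V_s = 500000/400 = 1250 A.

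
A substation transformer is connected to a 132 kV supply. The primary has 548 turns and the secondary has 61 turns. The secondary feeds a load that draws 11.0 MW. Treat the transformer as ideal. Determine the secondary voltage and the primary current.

V_s = V_p × N_s/N_p = 132000 × 61/548 = 14693 V.
I_s = P/V_s = 1.10×10^7/14693 = 748.63 A.
I_p = I_s × N_s/N_p = 748.63 × 61/548 = 83.3 A.

V_s ≈ 14700 V, I_p ≈ 83.3 A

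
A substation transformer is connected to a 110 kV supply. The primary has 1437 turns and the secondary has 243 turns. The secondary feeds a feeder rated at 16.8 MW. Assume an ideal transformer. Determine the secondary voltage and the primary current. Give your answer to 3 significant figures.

V_s ≈ 18600 V, I_p ≈ 153 A

V_s = V_p × N_s/N_p = 110000 × 243/1437 = 18601 V.
I_s = P/V_s = 1.68×10^7/18601 = 903.16 A.
I_p = I_s × N_s/N_p = 903.16 × 243/1437 = 153 A.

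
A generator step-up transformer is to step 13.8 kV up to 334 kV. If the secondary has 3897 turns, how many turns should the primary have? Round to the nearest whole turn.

N_p = 161 turns

N_p/N_s = V_p/V_s, so N_p = 3897 × 13800/334000 = 161.0 ≈ 161 turns.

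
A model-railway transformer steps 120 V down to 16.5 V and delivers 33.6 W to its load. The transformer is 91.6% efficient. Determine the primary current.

P_in = P_out/η = 33.6/0.916 = 36.681 W.
I_p = P_in/V_p = 36.681/120 = 0.306 A.

I_p ≈ 0.306 A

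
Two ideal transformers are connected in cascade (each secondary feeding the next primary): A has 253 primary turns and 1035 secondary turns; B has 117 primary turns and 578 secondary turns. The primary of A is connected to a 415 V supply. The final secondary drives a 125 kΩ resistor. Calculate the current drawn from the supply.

Secondary of A: V = 415.00 × 1035/253 = 1697.7 V.
Secondary of B: V = 1697.7 × 578/117 = 8387.1 V.
I_load = 8387.1/125000 = 0.067097 A, so P_out = 8387.1 × 0.067097 = 562.74 W.
All ideal ⇒ P_in = P_out, so I_supply = 562.74/415 = 1.36 A.

I_supply ≈ 1.36 A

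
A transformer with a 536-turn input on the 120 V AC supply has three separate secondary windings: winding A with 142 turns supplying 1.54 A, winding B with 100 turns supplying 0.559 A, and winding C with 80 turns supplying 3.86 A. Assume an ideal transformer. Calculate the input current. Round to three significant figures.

V_A = 120 × 142/536 = 31.791 V; V_B = 120 × 100/536 = 22.388 V; V_C = 120 × 80/536 = 17.910 V.
P_out = V_A I_A + V_B I_B + V_C I_C = 31.791×1.54 + 22.388×0.559 + 17.910×3.86 = 48.958 + 12.515 + 69.134 = 130.61 W.
Ideal ⇒ P_in = P_out, so I_in = P_out/V_in = 130.61/120 = 1.09 A.

I_in ≈ 1.09 A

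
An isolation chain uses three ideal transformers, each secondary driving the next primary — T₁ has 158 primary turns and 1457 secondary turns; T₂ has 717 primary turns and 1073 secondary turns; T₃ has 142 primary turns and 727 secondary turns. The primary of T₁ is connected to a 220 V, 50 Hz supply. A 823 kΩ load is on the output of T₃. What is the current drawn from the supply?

Secondary of T₁: V = 220.00 × 1457/158 = 2028.7 V.
Secondary of T₂: V = 2028.7 × 1073/717 = 3036.0 V.
Secondary of T₃: V = 3036.0 × 727/142 = 15544 V.
I_load = 15544/823000 = 0.018887 A, so P_out = 15544 × 0.018887 = 293.56 W.
All ideal ⇒ P_in = P_out, so I_supply = 293.56/220 = 1.33 A.

I_supply ≈ 1.33 A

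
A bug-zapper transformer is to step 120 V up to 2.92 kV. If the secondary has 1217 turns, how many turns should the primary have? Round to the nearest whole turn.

N_p = 50 turns

N_p/N_s = V_p/V_s, so N_p = 1217 × 120/2920 = 50.0 ≈ 50 turns.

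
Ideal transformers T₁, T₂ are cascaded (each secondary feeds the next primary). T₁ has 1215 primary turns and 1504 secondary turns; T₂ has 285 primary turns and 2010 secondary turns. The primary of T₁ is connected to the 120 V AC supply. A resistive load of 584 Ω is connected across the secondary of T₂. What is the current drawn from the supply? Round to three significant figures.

Secondary of T₁: V = 120.00 × 1504/1215 = 148.54 V.
Secondary of T₂: V = 148.54 × 2010/285 = 1047.6 V.
I_load = 1047.6/584 = 1.7939 A, so P_out = 1047.6 × 1.7939 = 1879.3 W.
All ideal ⇒ P_in = P_out, so I_supply = 1879.3/120 = 15.7 A.

I_supply ≈ 15.7 A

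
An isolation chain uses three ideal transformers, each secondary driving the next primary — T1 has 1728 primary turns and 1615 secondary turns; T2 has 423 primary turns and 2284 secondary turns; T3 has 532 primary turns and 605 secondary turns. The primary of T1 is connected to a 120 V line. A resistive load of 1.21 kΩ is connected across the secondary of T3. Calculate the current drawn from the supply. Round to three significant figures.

Secondary of T1: V = 120.00 × 1615/1728 = 112.15 V.
Secondary of T2: V = 112.15 × 2284/423 = 605.57 V.
Secondary of T3: V = 605.57 × 605/532 = 688.67 V.
I_load = 688.67/1210 = 0.56915 A, so P_out = 688.67 × 0.56915 = 391.95 W.
All ideal ⇒ P_in = P_out, so I_supply = 391.95/120 = 3.27 A.

I_supply ≈ 3.27 A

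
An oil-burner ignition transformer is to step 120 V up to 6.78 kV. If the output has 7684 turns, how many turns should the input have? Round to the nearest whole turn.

N_in/N_out = V_in/V_out, so N_in = 7684 × 120/6780 = 136.0 ≈ 136 turns.

N_in = 136 turns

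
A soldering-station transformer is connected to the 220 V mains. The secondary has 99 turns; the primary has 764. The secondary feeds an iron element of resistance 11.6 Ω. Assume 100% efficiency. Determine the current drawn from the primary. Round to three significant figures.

I_p ≈ 0.318 A

V_s = V_p × N_s/N_p = 220 × 99/764 = 28.508 V.
I_s = V_s/R = 28.508/11.6 = 2.4576 A.
For an ideal transformer I_p N_p = I_s N_s, so I_p = 2.4576 × 99/764 = 0.318 A.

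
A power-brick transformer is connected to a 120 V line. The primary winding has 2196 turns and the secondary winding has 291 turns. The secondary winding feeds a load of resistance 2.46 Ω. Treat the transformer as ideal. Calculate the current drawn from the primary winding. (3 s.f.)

I_p ≈ 0.857 A

V_s = V_p × N_s/N_p = 120 × 291/2196 = 15.902 V.
I_s = V_s/R = 15.902/2.46 = 6.4641 A.
For an ideal transformer I_p N_p = I_s N_s, so I_p = 6.4641 × 291/2196 = 0.857 A.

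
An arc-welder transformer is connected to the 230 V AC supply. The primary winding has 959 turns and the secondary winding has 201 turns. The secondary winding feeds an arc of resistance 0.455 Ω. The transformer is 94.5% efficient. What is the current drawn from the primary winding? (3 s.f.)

I_p ≈ 23.5 A

V_s = 230 × 201/959 = 48.206 V.
I_s = V_s/R = 48.206/0.455 = 105.95 A.
P_out = V_s I_s = 48.206 × 105.95 = 5107.4 W.
P_in = P_out/η = 5107.4/0.945 = 5404.6 W.
I_p = P_in/V_p = 5404.6/230 = 23.5 A.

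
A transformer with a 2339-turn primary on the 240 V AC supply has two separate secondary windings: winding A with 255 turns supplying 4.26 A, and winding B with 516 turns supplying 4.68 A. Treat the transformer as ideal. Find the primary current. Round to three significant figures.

I_p ≈ 1.50 A

V_A = 240 × 255/2339 = 26.165 V; V_B = 240 × 516/2339 = 52.946 V.
P_out = V_A I_A + V_B I_B = 26.165×4.26 + 52.946×4.68 = 111.46 + 247.79 = 359.25 W.
Ideal ⇒ P_in = P_out, so I_p = P_out/V_p = 359.25/240 = 1.50 A.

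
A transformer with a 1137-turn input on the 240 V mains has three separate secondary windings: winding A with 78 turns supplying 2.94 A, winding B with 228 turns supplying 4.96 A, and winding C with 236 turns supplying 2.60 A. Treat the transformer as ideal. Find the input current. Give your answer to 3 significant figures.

V_A = 240 × 78/1137 = 16.464 V; V_B = 240 × 228/1137 = 48.127 V; V_C = 240 × 236/1137 = 49.815 V.
P_out = V_A I_A + V_B I_B + V_C I_C = 16.464×2.94 + 48.127×4.96 + 49.815×2.60 = 48.405 + 238.71 + 129.52 = 416.63 W.
Ideal ⇒ P_in = P_out, so I_in = P_out/V_in = 416.63/240 = 1.74 A.

I_in ≈ 1.74 A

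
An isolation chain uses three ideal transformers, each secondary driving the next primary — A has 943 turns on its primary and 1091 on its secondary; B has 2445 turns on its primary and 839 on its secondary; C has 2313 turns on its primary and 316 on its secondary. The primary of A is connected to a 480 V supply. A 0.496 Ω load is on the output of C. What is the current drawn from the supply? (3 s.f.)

Secondary of A: V = 480.00 × 1091/943 = 555.33 V.
Secondary of B: V = 555.33 × 839/2445 = 190.56 V.
Secondary of C: V = 190.56 × 316/2313 = 26.034 V.
I_load = 26.034/0.496 = 52.489 A, so P_out = 26.034 × 52.489 = 1366.5 W.
All ideal ⇒ P_in = P_out, so I_supply = 1366.5/480 = 2.85 A.

I_supply ≈ 2.85 A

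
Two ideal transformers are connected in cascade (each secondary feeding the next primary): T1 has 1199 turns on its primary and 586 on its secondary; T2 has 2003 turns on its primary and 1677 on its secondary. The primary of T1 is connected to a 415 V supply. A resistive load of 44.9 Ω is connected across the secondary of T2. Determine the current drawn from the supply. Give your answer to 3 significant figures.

After T1: V = 415.00 × 586/1199 = 202.83 V.
After T2: V = 202.83 × 1677/2003 = 169.82 V.
I_load = 169.82/44.9 = 3.7821 A, so P_out = 169.82 × 3.7821 = 642.26 W.
All ideal ⇒ P_in = P_out, so I_supply = 642.26/415 = 1.55 A.

I_supply ≈ 1.55 A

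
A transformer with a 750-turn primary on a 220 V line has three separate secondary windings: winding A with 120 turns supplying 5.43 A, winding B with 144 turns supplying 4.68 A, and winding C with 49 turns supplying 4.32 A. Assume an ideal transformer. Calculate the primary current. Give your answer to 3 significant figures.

V_A = 220 × 120/750 = 35.200 V; V_B = 220 × 144/750 = 42.240 V; V_C = 220 × 49/750 = 14.373 V.
P_out = V_A I_A + V_B I_B + V_C I_C = 35.200×5.43 + 42.240×4.68 + 14.373×4.32 = 191.14 + 197.68 + 62.093 = 450.91 W.
Ideal ⇒ P_in = P_out, so I_p = P_out/V_p = 450.91/220 = 2.05 A.

I_p ≈ 2.05 A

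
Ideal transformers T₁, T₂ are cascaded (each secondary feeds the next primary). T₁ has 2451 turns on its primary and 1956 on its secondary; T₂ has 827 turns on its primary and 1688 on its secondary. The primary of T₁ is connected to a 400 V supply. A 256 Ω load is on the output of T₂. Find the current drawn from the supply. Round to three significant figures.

Secondary of T₁: V = 400.00 × 1956/2451 = 319.22 V.
Secondary of T₂: V = 319.22 × 1688/827 = 651.56 V.
I_load = 651.56/256 = 2.5451 A, so P_out = 651.56 × 2.5451 = 1658.3 W.
All ideal ⇒ P_in = P_out, so I_supply = 1658.3/400 = 4.15 A.

I_supply ≈ 4.15 A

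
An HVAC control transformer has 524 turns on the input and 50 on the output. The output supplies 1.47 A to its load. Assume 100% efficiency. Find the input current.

I_in ≈ 0.140 A

For an ideal transformer I_in/I_out = N_out/N_in, so I_in = 1.47 × 50/524 = 0.140 A.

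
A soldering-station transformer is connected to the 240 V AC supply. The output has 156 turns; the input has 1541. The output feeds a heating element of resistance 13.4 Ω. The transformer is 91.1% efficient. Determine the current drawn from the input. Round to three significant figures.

V_out = 240 × 156/1541 = 24.296 V.
I_out = V_out/R = 24.296/13.4 = 1.8131 A.
P_out = V_out I_out = 24.296 × 1.8131 = 44.052 W.
P_in = P_out/η = 44.052/0.911 = 48.355 W.
I_in = P_in/V_in = 48.355/240 = 0.201 A.

I_in ≈ 0.201 A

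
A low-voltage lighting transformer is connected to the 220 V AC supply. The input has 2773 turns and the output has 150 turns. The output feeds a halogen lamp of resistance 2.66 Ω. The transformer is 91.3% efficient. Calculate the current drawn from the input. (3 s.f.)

I_in ≈ 0.265 A

V_out = 220 × 150/2773 = 11.900 V.
I_out = V_out/R = 11.900/2.66 = 4.4739 A.
P_out = V_out I_out = 11.900 × 4.4739 = 53.241 W.
P_in = P_out/η = 53.241/0.913 = 58.314 W.
I_in = P_in/V_in = 58.314/220 = 0.265 A.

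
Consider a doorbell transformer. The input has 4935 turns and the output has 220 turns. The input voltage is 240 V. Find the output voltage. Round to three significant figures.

V_out ≈ 10.7 V

V_out/V_in = N_out/N_in, so V_out = 240 × 220/4935 = 10.7 V.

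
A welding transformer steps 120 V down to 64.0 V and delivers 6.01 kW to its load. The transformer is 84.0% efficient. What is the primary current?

I_p ≈ 59.6 A

P_in = P_out/η = 6010/0.840 = 7154.8 W.
I_p = P_in/V_p = 7154.8/120 = 59.6 A.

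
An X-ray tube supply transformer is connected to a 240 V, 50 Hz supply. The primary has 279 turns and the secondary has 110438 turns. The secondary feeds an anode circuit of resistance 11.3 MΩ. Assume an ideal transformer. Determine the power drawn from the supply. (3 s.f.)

P ≈ 799 W

V_s = V_p × N_s/N_p = 240 × 110438/279 = 95000 V.
I_s = V_s/R = 95000/(1.13×10^7) = 0.0084071 A.
I_p = I_s × N_s/N_p = 0.0084071 × 110438/279 = 3.3278 A.
P = V_p I_p = 240 × 3.3278 = 799 W.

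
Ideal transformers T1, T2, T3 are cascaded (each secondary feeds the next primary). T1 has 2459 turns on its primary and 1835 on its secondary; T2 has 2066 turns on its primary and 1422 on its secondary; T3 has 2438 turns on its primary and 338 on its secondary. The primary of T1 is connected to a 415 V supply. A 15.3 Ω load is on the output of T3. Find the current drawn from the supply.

Secondary of T1: V = 415.00 × 1835/2459 = 309.69 V.
Secondary of T2: V = 309.69 × 1422/2066 = 213.15 V.
Secondary of T3: V = 213.15 × 338/2438 = 29.551 V.
I_load = 29.551/15.3 = 1.9315 A, so P_out = 29.551 × 1.9315 = 57.077 W.
All ideal ⇒ P_in = P_out, so I_supply = 57.077/415 = 0.138 A.

I_supply ≈ 0.138 A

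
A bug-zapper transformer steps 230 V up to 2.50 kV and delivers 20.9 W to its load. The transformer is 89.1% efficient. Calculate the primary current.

I_p ≈ 0.102 A

P_in = P_out/η = 20.9/0.891 = 23.457 W.
I_p = P_in/V_p = 23.457/230 = 0.102 A.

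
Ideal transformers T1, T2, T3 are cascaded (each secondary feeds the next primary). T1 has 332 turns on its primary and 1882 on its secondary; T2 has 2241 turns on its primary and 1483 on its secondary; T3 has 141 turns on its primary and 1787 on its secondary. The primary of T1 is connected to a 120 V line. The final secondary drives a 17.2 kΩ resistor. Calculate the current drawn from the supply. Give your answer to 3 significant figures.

Secondary of T1: V = 120.00 × 1882/332 = 680.24 V.
Secondary of T2: V = 680.24 × 1483/2241 = 450.15 V.
Secondary of T3: V = 450.15 × 1787/141 = 5705.2 V.
I_load = 5705.2/17200 = 0.33170 A, so P_out = 5705.2 × 0.33170 = 1892.4 W.
All ideal ⇒ P_in = P_out, so I_supply = 1892.4/120 = 15.8 A.

I_supply ≈ 15.8 A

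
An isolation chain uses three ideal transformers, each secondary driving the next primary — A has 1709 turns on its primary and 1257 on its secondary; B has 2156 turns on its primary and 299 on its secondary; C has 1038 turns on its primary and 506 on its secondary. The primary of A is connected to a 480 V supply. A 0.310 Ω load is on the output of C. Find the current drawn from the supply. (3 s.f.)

After A: V = 480.00 × 1257/1709 = 353.05 V.
After B: V = 353.05 × 299/2156 = 48.962 V.
After C: V = 48.962 × 506/1038 = 23.868 V.
I_load = 23.868/0.310 = 76.992 A, so P_out = 23.868 × 76.992 = 1837.6 W.
All ideal ⇒ P_in = P_out, so I_supply = 1837.6/480 = 3.83 A.

I_supply ≈ 3.83 A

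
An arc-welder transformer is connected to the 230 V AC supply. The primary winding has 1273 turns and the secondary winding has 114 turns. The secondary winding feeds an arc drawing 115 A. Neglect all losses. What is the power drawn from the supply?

P ≈ 2370 W

I_p = I_s × N_s/N_p = 115 × 114/1273 = 10.299 A.
P = V_p I_p = 230 × 10.299 = 2370 W.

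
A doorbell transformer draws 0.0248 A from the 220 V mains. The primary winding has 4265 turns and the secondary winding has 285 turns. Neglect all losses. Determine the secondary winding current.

I_s ≈ 0.371 A

I_s/I_p = N_p/N_s, so I_s = 0.0248 × 4265/285 = 0.371 A.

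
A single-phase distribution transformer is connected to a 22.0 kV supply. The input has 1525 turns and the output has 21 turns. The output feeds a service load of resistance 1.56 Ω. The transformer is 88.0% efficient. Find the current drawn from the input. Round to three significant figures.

I_in ≈ 3.04 A

V_out = 22000 × 21/1525 = 302.95 V.
I_out = V_out/R = 302.95/1.56 = 194.20 A.
P_out = V_out I_out = 302.95 × 194.20 = 58833 W.
P_in = P_out/η = 58833/0.880 = 66855 W.
I_in = P_in/V_in = 66855/22000 = 3.04 A.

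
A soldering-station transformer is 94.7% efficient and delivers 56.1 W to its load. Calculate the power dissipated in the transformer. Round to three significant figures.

P_in = P_out/η = 56.1/0.947 = 59.2397 W.
P_loss = P_in − P_out = 59.2397 − 56.1 = 3.14 W.

P_loss ≈ 3.14 W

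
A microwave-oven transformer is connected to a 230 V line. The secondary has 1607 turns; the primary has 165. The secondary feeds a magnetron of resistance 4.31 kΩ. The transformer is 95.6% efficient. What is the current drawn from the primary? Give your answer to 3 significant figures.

V_s = 230 × 1607/165 = 2240.1 V.
I_s = V_s/R = 2240.1/4310 = 0.51974 A.
P_out = V_s I_s = 2240.1 × 0.51974 = 1164.2 W.
P_in = P_out/η = 1164.2/0.956 = 1217.8 W.
I_p = P_in/V_p = 1217.8/230 = 5.29 A.

I_p ≈ 5.29 A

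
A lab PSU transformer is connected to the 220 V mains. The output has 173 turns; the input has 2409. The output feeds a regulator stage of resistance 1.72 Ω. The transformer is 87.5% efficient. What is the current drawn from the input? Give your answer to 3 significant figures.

I_in ≈ 0.754 A

V_out = 220 × 173/2409 = 15.799 V.
I_out = V_out/R = 15.799/1.72 = 9.1855 A.
P_out = V_out I_out = 15.799 × 9.1855 = 145.12 W.
P_in = P_out/η = 145.12/0.875 = 165.85 W.
I_in = P_in/V_in = 165.85/220 = 0.754 A.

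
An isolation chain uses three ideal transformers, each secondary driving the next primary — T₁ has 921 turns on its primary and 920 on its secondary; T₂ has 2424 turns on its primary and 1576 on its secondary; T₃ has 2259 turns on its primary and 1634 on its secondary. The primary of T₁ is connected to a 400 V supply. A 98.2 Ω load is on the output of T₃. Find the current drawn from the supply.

I_supply ≈ 0.899 A

Secondary of T₁: V = 400.00 × 920/921 = 399.57 V.
Secondary of T₂: V = 399.57 × 1576/2424 = 259.78 V.
Secondary of T₃: V = 259.78 × 1634/2259 = 187.91 V.
I_load = 187.91/98.2 = 1.9135 A, so P_out = 187.91 × 1.9135 = 359.57 W.
All ideal ⇒ P_in = P_out, so I_supply = 359.57/400 = 0.899 A.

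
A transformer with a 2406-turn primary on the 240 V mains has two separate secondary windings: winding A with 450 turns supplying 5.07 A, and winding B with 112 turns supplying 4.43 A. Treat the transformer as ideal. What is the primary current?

V_A = 240 × 450/2406 = 44.888 V; V_B = 240 × 112/2406 = 11.172 V.
P_out = V_A I_A + V_B I_B = 44.888×5.07 + 11.172×4.43 = 227.58 + 49.492 = 277.07 W.
Ideal ⇒ P_in = P_out, so I_p = P_out/V_p = 277.07/240 = 1.15 A.

I_p ≈ 1.15 A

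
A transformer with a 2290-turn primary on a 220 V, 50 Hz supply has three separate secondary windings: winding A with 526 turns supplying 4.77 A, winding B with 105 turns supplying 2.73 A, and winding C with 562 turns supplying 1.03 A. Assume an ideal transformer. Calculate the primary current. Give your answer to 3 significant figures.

V_A = 220 × 526/2290 = 50.533 V; V_B = 220 × 105/2290 = 10.087 V; V_C = 220 × 562/2290 = 53.991 V.
P_out = V_A I_A + V_B I_B + V_C I_C = 50.533×4.77 + 10.087×2.73 + 53.991×1.03 = 241.04 + 27.538 + 55.611 = 324.19 W.
Ideal ⇒ P_in = P_out, so I_p = P_out/V_p = 324.19/220 = 1.47 A.

I_p ≈ 1.47 A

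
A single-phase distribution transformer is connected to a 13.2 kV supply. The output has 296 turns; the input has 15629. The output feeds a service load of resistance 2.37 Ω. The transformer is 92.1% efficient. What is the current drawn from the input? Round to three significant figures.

I_in ≈ 2.17 A

V_out = 13200 × 296/15629 = 250.00 V.
I_out = V_out/R = 250.00/2.37 = 105.48 A.
P_out = V_out I_out = 250.00 × 105.48 = 26371 W.
P_in = P_out/η = 26371/0.921 = 28633 W.
I_in = P_in/V_in = 28633/13200 = 2.17 A.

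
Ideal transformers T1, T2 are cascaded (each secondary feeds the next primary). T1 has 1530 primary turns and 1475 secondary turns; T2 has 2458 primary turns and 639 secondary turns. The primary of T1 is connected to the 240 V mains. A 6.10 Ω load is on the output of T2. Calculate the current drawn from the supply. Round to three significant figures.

Secondary of T1: V = 240.00 × 1475/1530 = 231.37 V.
Secondary of T2: V = 231.37 × 639/2458 = 60.149 V.
I_load = 60.149/6.10 = 9.8605 A, so P_out = 60.149 × 9.8605 = 593.11 W.
All ideal ⇒ P_in = P_out, so I_supply = 593.11/240 = 2.47 A.

I_supply ≈ 2.47 A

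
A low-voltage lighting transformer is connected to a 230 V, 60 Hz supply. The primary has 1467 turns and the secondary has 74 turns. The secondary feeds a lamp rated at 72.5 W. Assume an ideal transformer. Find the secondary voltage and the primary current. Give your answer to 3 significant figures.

V_s ≈ 11.6 V, I_p ≈ 0.315 A

V_s = V_p × N_s/N_p = 230 × 74/1467 = 11.602 V.
I_s = P/V_s = 72.5/11.602 = 6.2490 A.
I_p = I_s × N_s/N_p = 6.2490 × 74/1467 = 0.315 A.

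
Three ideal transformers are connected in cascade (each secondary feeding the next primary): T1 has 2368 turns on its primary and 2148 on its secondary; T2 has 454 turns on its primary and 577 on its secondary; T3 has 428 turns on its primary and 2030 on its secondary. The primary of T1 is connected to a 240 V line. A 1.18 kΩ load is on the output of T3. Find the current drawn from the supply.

After T1: V = 240.00 × 2148/2368 = 217.70 V.
After T2: V = 217.70 × 577/454 = 276.68 V.
After T3: V = 276.68 × 2030/428 = 1312.3 V.
I_load = 1312.3/1180 = 1.1121 A, so P_out = 1312.3 × 1.1121 = 1459.5 W.
All ideal ⇒ P_in = P_out, so I_supply = 1459.5/240 = 6.08 A.

I_supply ≈ 6.08 A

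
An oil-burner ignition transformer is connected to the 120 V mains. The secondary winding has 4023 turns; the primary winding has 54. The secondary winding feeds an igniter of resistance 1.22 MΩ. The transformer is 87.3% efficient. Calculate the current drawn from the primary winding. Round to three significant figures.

V_s = 120 × 4023/54 = 8940.0 V.
I_s = V_s/R = 8940.0/(1.22×10^6) = 0.0073279 A.
P_out = V_s I_s = 8940.0 × 0.0073279 = 65.511 W.
P_in = P_out/η = 65.511/0.873 = 75.041 W.
I_p = P_in/V_p = 75.041/120 = 0.625 A.

I_p ≈ 0.625 A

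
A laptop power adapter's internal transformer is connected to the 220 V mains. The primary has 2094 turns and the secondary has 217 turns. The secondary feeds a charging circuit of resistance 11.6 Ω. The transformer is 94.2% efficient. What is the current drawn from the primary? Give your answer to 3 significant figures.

V_s = 220 × 217/2094 = 22.798 V.
I_s = V_s/R = 22.798/11.6 = 1.9654 A.
P_out = V_s I_s = 22.798 × 1.9654 = 44.808 W.
P_in = P_out/η = 44.808/0.942 = 47.567 W.
I_p = P_in/V_p = 47.567/220 = 0.216 A.

I_p ≈ 0.216 A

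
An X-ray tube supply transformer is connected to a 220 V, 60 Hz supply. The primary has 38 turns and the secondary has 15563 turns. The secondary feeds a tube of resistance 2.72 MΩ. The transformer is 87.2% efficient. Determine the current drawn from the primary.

V_s = 220 × 15563/38 = 90102 V.
I_s = V_s/R = 90102/(2.72×10^6) = 0.033126 A.
P_out = V_s I_s = 90102 × 0.033126 = 2984.7 W.
P_in = P_out/η = 2984.7/0.872 = 3422.8 W.
I_p = P_in/V_p = 3422.8/220 = 15.6 A.

I_p ≈ 15.6 A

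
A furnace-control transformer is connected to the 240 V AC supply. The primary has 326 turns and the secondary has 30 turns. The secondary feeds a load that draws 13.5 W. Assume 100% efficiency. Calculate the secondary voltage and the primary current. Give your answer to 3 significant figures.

V_s ≈ 22.1 V, I_p ≈ 0.0562 A

V_s = V_p × N_s/N_p = 240 × 30/326 = 22.086 V.
I_s = P/V_s = 13.5/22.086 = 0.61125 A.
I_p = I_s × N_s/N_p = 0.61125 × 30/326 = 0.0562 A.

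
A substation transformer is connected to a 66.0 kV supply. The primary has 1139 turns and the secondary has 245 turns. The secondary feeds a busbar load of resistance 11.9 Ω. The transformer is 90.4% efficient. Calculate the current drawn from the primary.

I_p ≈ 284 A

V_s = 66000 × 245/1139 = 14197 V.
I_s = V_s/R = 14197/11.9 = 1193.0 A.
P_out = V_s I_s = 14197 × 1193.0 = 1.6937×10^7 W.
P_in = P_out/η = 1.6937×10^7/0.904 = 1.8735×10^7 W.
I_p = P_in/V_p = 1.8735×10^7/66000 = 284 A.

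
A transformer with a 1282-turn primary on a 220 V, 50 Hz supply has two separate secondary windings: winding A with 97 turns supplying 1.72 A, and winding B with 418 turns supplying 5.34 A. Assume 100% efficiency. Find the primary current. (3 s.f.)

V_A = 220 × 97/1282 = 16.646 V; V_B = 220 × 418/1282 = 71.732 V.
P_out = V_A I_A + V_B I_B = 16.646×1.72 + 71.732×5.34 = 28.631 + 383.05 = 411.68 W.
Ideal ⇒ P_in = P_out, so I_p = P_out/V_p = 411.68/220 = 1.87 A.

I_p ≈ 1.87 A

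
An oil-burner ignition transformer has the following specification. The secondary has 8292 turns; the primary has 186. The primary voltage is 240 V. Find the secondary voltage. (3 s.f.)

V_s/V_p = N_s/N_p, so V_s = 240 × 8292/186 = 10700 V.

V_s ≈ 10700 V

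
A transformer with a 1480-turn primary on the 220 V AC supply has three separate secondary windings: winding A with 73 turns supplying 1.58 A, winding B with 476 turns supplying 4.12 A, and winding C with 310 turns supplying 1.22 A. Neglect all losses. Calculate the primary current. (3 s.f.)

I_p ≈ 1.66 A

V_A = 220 × 73/1480 = 10.851 V; V_B = 220 × 476/1480 = 70.757 V; V_C = 220 × 310/1480 = 46.081 V.
P_out = V_A I_A + V_B I_B + V_C I_C = 10.851×1.58 + 70.757×4.12 + 46.081×1.22 = 17.145 + 291.52 + 56.219 = 364.88 W.
Ideal ⇒ P_in = P_out, so I_p = P_out/V_p = 364.88/220 = 1.66 A.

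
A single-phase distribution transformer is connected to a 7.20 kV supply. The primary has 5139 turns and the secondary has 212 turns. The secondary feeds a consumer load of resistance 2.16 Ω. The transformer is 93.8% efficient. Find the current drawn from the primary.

I_p ≈ 6.05 A

V_s = 7200 × 212/5139 = 297.02 V.
I_s = V_s/R = 297.02/2.16 = 137.51 A.
P_out = V_s I_s = 297.02 × 137.51 = 40844 W.
P_in = P_out/η = 40844/0.938 = 43543 W.
I_p = P_in/V_p = 43543/7200 = 6.05 A.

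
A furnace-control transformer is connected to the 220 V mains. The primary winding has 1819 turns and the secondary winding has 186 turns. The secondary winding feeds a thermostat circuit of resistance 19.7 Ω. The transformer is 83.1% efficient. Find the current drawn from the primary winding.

V_s = 220 × 186/1819 = 22.496 V.
I_s = V_s/R = 22.496/19.7 = 1.1419 A.
P_out = V_s I_s = 22.496 × 1.1419 = 25.689 W.
P_in = P_out/η = 25.689/0.831 = 30.913 W.
I_p = P_in/V_p = 30.913/220 = 0.141 A.

I_p ≈ 0.141 A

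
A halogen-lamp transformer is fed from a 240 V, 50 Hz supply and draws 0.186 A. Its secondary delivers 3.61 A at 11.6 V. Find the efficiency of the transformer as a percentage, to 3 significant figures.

P_in = 240 × 0.186 = 44.6400 W.
P_out = 11.6 × 3.61 = 41.8760 W.
η = P_out/P_in = 41.8760/44.6400 = 0.938.

η ≈ 93.8%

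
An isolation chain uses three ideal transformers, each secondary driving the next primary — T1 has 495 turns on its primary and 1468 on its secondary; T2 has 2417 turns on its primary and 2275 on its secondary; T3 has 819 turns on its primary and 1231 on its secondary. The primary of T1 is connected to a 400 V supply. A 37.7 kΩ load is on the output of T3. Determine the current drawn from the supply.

Secondary of T1: V = 400.00 × 1468/495 = 1186.3 V.
Secondary of T2: V = 1186.3 × 2275/2417 = 1116.6 V.
Secondary of T3: V = 1116.6 × 1231/819 = 1678.3 V.
I_load = 1678.3/37700 = 0.044516 A, so P_out = 1678.3 × 0.044516 = 74.710 W.
All ideal ⇒ P_in = P_out, so I_supply = 74.710/400 = 0.187 A.

I_supply ≈ 0.187 A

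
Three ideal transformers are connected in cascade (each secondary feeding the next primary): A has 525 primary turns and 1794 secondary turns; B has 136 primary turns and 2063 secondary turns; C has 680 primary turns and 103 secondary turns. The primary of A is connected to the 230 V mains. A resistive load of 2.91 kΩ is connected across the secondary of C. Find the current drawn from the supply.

I_supply ≈ 4.87 A

Secondary of A: V = 230.00 × 1794/525 = 785.94 V.
Secondary of B: V = 785.94 × 2063/136 = 11922 V.
Secondary of C: V = 11922 × 103/680 = 1805.8 V.
I_load = 1805.8/2910 = 0.62056 A, so P_out = 1805.8 × 0.62056 = 1120.6 W.
All ideal ⇒ P_in = P_out, so I_supply = 1120.6/230 = 4.87 A.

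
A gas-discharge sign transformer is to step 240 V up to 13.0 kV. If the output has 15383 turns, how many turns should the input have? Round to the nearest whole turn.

N_in = 284 turns

N_in/N_out = V_in/V_out, so N_in = 15383 × 240/13000 = 284.0 ≈ 284 turns.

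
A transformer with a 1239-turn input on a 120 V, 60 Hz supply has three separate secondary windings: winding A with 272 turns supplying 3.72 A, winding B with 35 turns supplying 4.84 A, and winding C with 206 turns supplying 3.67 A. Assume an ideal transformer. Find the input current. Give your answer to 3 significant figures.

V_A = 120 × 272/1239 = 26.344 V; V_B = 120 × 35/1239 = 3.3898 V; V_C = 120 × 206/1239 = 19.952 V.
P_out = V_A I_A + V_B I_B + V_C I_C = 26.344×3.72 + 3.3898×4.84 + 19.952×3.67 = 97.999 + 16.407 + 73.222 = 187.63 W.
Ideal ⇒ P_in = P_out, so I_in = P_out/V_in = 187.63/120 = 1.56 A.

I_in ≈ 1.56 A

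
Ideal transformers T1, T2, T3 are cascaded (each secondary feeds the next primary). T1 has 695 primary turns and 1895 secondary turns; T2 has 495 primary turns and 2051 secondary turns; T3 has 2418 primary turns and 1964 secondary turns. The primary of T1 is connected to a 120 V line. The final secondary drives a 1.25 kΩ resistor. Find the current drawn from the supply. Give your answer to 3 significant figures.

After T1: V = 120.00 × 1895/695 = 327.19 V.
After T2: V = 327.19 × 2051/495 = 1355.7 V.
After T3: V = 1355.7 × 1964/2418 = 1101.2 V.
I_load = 1101.2/1250 = 0.88093 A, so P_out = 1101.2 × 0.88093 = 970.05 W.
All ideal ⇒ P_in = P_out, so I_supply = 970.05/120 = 8.08 A.

I_supply ≈ 8.08 A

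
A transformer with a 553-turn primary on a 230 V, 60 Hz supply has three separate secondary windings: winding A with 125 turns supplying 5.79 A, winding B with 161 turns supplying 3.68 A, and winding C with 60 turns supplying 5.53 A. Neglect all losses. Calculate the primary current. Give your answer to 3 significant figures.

V_A = 230 × 125/553 = 51.989 V; V_B = 230 × 161/553 = 66.962 V; V_C = 230 × 60/553 = 24.955 V.
P_out = V_A I_A + V_B I_B + V_C I_C = 51.989×5.79 + 66.962×3.68 + 24.955×5.53 = 301.02 + 246.42 + 138.00 = 685.44 W.
Ideal ⇒ P_in = P_out, so I_p = P_out/V_p = 685.44/230 = 2.98 A.

I_p ≈ 2.98 A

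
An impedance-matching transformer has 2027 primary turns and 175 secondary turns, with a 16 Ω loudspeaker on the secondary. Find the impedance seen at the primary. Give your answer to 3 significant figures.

Z_p ≈ 2150 Ω

Z_p = (N_p/N_s)² × Z_s = (2027/175)² × 16 = 2150 Ω.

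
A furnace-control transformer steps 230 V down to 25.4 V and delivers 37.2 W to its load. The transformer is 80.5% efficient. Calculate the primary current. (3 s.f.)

I_p ≈ 0.201 A

P_in = P_out/η = 37.2/0.805 = 46.211 W.
I_p = P_in/V_p = 46.211/230 = 0.201 A.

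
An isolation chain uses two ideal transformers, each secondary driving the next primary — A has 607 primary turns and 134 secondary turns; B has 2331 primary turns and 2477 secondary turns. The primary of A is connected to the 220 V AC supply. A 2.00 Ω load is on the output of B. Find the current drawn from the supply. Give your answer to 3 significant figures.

After A: V = 220.00 × 134/607 = 48.567 V.
After B: V = 48.567 × 2477/2331 = 51.609 V.
I_load = 51.609/2.00 = 25.804 A, so P_out = 51.609 × 25.804 = 1331.7 W.
All ideal ⇒ P_in = P_out, so I_supply = 1331.7/220 = 6.05 A.

I_supply ≈ 6.05 A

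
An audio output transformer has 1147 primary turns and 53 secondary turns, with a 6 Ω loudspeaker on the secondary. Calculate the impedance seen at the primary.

Z_p ≈ 2810 Ω

Z_p = (N_p/N_s)² × Z_s = (1147/53)² × 6 = 2810 Ω.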